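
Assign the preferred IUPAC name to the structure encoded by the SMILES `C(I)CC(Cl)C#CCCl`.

1,4-dichloro-6-iodohex-2-yne

The longest carbon chain that includes the multiple bond has 6 carbons, so the parent hydride is hexane.
There is one C≡C triple bond, indicated by the ending -yne.
The numbering direction is chosen so that numbering from this end puts the triple bond at C-2 rather than C-4.
This places the triple bond between C-2 and C-3; chloro groups at C-1 and C-4; an iodo group at C-6.
The substituents are ordered alphabetically, ignoring any di-/tri- multipliers.
The name is 1,4-dichloro-6-iodohex-2-yne.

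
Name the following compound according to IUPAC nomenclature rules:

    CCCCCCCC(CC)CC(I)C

The longest continuous carbon chain has 11 atoms, so the parent hydride is undecane.
Choose the numbering such that the substituent locant set {2,4} is lower than {8,10} at the first point of difference.
With this numbering: an ethyl group at C-4; an iodo group at C-2.
Prefixes are listed alphabetically: ethyl, iodo.
The name is 4-ethyl-2-iodoundecane.

4-ethyl-2-iodoundecane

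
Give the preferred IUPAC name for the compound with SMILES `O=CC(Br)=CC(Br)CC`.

2,4-dibromohex-2-enal

The longest chain bearing the –CHO group and the multiple bond is 6 carbons long (hexane).
The principal characteristic group is an aldehyde (terminal –CHO), named with the suffix -al.
The chain contains a C=C double bond, so the unsaturation ending is -ene.
Choose the numbering such that the aldehyde carbon is C-1 by definition.
With this numbering: the double bond between C-2 and C-3; bromo groups at C-2 and C-4.
Assembling the pieces gives 2,4-dibromohex-2-enal.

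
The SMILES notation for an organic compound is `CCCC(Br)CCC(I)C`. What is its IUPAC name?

The parent chain contains 8 carbons (octane).
The numbering direction is chosen so that the substituent locant set {2,5} is lower than {4,7} at the first point of difference.
This places a bromo group at C-5; an iodo group at C-2.
Substituent prefixes are cited in alphabetical order (multiplying prefixes like di-/tri- are ignored for ordering).
Putting it together: 5-bromo-2-iodooctane.

5-bromo-2-iodooctane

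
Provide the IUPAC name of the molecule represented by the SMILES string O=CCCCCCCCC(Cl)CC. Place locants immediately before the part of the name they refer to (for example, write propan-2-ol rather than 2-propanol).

9-chloroundecanal

The longest carbon chain that includes the –CHO group has 11 carbons, so the parent hydride is undecane.
An aldehyde (terminal –CHO) is the principal characteristic group, giving the suffix -al.
Number the chain so that the aldehyde carbon is C-1 by definition.
That gives a chloro group at C-9.
Putting it together: 9-chloroundecanal.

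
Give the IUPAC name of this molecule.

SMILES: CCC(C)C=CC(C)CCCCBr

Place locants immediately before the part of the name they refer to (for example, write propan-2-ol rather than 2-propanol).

The longest carbon chain that includes the multiple bond has 10 carbons, so the parent hydride is decane.
A C=C double bond in the chain gives the infix -ene-.
Number the chain so that numbering from this end puts the double bond at C-4 rather than C-6.
That gives the double bond between C-4 and C-5; a bromo group at C-10; methyl groups at C-3 and C-6.
The substituents are ordered alphabetically, ignoring any di-/tri- multipliers.
Putting it together: 10-bromo-3,6-dimethyldec-4-ene.

10-bromo-3,6-dimethyldec-4-ene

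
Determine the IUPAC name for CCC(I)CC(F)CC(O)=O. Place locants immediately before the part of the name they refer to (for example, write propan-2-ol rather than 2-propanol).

3-fluoro-5-iodoheptanoic acid

The longest chain bearing the –COOH group is 7 carbons long (heptane).
The highest-priority functional group is a carboxylic acid (terminal –COOH), so the name ends in -oic acid.
The numbering direction is chosen so that the carboxylic acid carbon is C-1 by definition.
That gives a fluoro group at C-3; an iodo group at C-5.
Prefixes are listed alphabetically: fluoro, iodo.
Putting it together: 3-fluoro-5-iodoheptanoic acid.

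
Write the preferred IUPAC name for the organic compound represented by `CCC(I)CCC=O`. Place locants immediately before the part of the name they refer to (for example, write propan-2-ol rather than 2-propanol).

Counting along the main chain through the –CHO group gives 6 carbons: the parent is hexane.
The principal characteristic group is an aldehyde (terminal –CHO), named with the suffix -al.
Number the chain so that the aldehyde carbon is C-1 by definition.
This places an iodo group at C-4.
Assembling the pieces gives 4-iodohexanal.

4-iodohexanal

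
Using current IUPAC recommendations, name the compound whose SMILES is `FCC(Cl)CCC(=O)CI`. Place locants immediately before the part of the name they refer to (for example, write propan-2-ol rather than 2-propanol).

The longest chain bearing the carbonyl is 6 carbons long (hexane).
The principal characteristic group is a ketone (C=O on an internal carbon), named with the suffix -one.
The numbering direction is chosen so that numbering from this end puts the carbonyl group at C-2 rather than C-5.
That gives the carbonyl at C-2; a chloro group at C-5; a fluoro group at C-6; an iodo group at C-1.
The substituents are ordered alphabetically, ignoring any di-/tri- multipliers.
The name is 5-chloro-6-fluoro-1-iodohexan-2-one.

5-chloro-6-fluoro-1-iodohexan-2-one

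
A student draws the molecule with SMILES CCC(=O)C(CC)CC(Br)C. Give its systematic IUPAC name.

Counting along the main chain through the carbonyl gives 7 carbons: the parent is heptane.
The principal characteristic group is a ketone (C=O on an internal carbon), named with the suffix -one.
Choose the numbering such that numbering from this end puts the carbonyl group at C-3 rather than C-5.
That gives the carbonyl at C-3; a bromo group at C-6; an ethyl group at C-4.
The substituents are ordered alphabetically, ignoring any di-/tri- multipliers.
Putting it together: 6-bromo-4-ethylheptan-3-one.

6-bromo-4-ethylheptan-3-one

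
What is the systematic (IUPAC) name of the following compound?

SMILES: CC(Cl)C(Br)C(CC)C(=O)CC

5-bromo-6-chloro-4-ethylheptan-3-one

Counting along the main chain through the carbonyl gives 7 carbons: the parent is heptane.
A ketone (C=O on an internal carbon) is the principal characteristic group, giving the suffix -one.
Choose the numbering such that numbering from this end puts the carbonyl group at C-3 rather than C-5.
That gives the carbonyl at C-3; a bromo group at C-5; a chloro group at C-6; an ethyl group at C-4.
Prefixes are listed alphabetically: bromo, chloro, ethyl.
Assembling the pieces gives 5-bromo-6-chloro-4-ethylheptan-3-one.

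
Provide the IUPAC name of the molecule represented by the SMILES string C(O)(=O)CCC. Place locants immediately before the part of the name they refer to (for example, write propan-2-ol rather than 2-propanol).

The longest chain bearing the –COOH group is 4 carbons long (butane).
The principal characteristic group is a carboxylic acid (terminal –COOH), named with the suffix -oic acid.
Number the chain so that the carboxylic acid carbon is C-1 by definition.
Putting it together: butanoic acid.

butanoic acid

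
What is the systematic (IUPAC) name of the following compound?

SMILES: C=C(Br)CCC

2-bromopent-1-ene

Counting along the main chain through the multiple bond gives 5 carbons: the parent is pentane.
There is one C=C double bond, indicated by the ending -ene.
Number the chain so that numbering from this end puts the double bond at C-1 rather than C-4.
That gives the double bond between C-1 and C-2; a bromo group at C-2.
Assembling the pieces gives 2-bromopent-1-ene.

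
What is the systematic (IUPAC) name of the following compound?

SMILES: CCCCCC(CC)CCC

The longest carbon chain is 9 atoms: the parent is nonane.
Number the chain so that the substituent locant set {4} is lower than {6} at the first point of difference.
With this numbering: an ethyl group at C-4.
Putting it together: 4-ethylnonane.

4-ethylnonane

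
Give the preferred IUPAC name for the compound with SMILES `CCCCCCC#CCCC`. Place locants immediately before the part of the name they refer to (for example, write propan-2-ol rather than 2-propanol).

undec-4-yne

The longest carbon chain that includes the multiple bond has 11 carbons, so the parent hydride is undecane.
The chain contains a C≡C triple bond, so the unsaturation ending is -yne.
Number the chain so that numbering from this end puts the triple bond at C-4 rather than C-7.
This places the triple bond between C-4 and C-5.
The name is undec-4-yne.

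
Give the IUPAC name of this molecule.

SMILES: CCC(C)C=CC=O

The longest carbon chain that includes the –CHO group and the multiple bond has 6 carbons, so the parent hydride is hexane.
The principal characteristic group is an aldehyde (terminal –CHO), named with the suffix -al.
The chain contains a C=C double bond, so the unsaturation ending is -ene.
The numbering direction is chosen so that the aldehyde carbon is C-1 by definition.
This places the double bond between C-2 and C-3; a methyl group at C-4.
Putting it together: 4-methylhex-2-enal.

4-methylhex-2-enal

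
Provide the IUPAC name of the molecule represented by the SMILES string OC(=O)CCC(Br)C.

The longest chain bearing the –COOH group is 5 carbons long (pentane).
The highest-priority functional group is a carboxylic acid (terminal –COOH), so the name ends in -oic acid.
Number the chain so that the carboxylic acid carbon is C-1 by definition.
This places a bromo group at C-4.
The name is 4-bromopentanoic acid.

4-bromopentanoic acid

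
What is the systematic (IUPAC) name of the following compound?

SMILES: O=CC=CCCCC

Counting along the main chain through the –CHO group and the multiple bond gives 7 carbons: the parent is heptane.
The highest-priority functional group is an aldehyde (terminal –CHO), so the name ends in -al.
The chain contains a C=C double bond, so the unsaturation ending is -ene.
The numbering direction is chosen so that the aldehyde carbon is C-1 by definition.
That gives the double bond between C-2 and C-3.
Assembling the pieces gives hept-2-enal.

hept-2-enal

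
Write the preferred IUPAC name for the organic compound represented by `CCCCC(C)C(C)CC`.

The parent chain contains 8 carbons (octane).
Number the chain so that the substituent locant set {3,4} is lower than {5,6} at the first point of difference.
With this numbering: methyl groups at C-3 and C-4.
The name is 3,4-dimethyloctane.

3,4-dimethyloctane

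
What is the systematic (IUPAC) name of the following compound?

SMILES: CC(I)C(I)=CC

Counting along the main chain through the multiple bond gives 5 carbons: the parent is pentane.
A C=C double bond in the chain gives the infix -ene-.
The numbering direction is chosen so that numbering from this end puts the double bond at C-2 rather than C-3.
With this numbering: the double bond between C-2 and C-3; iodo groups at C-3 and C-4.
The name is 3,4-diiodopent-2-ene.

3,4-diiodopent-2-ene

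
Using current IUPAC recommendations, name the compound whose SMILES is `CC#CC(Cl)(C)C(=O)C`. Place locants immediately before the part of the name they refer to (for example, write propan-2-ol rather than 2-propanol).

The longest chain bearing the carbonyl and the multiple bond is 6 carbons long (hexane).
The principal characteristic group is a ketone (C=O on an internal carbon), named with the suffix -one.
The chain contains a C≡C triple bond, so the unsaturation ending is -yne.
Number the chain so that numbering from this end puts the carbonyl group at C-2 rather than C-5.
This places the carbonyl at C-2; the triple bond between C-4 and C-5; a chloro group at C-3; a methyl group at C-3.
Prefixes are listed alphabetically: chloro, methyl.
Assembling the pieces gives 3-chloro-3-methylhex-4-yn-2-one.

3-chloro-3-methylhex-4-yn-2-one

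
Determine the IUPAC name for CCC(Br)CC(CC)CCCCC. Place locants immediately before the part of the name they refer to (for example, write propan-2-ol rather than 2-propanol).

The longest continuous carbon chain has 10 atoms, so the parent hydride is decane.
The numbering direction is chosen so that the substituent locant set {3,5} is lower than {6,8} at the first point of difference.
With this numbering: a bromo group at C-3; an ethyl group at C-5.
Substituent prefixes are cited in alphabetical order (multiplying prefixes like di-/tri- are ignored for ordering).
Putting it together: 3-bromo-5-ethyldecane.

3-bromo-5-ethyldecane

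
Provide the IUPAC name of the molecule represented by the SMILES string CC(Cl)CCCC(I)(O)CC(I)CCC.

The longest chain bearing the –OH group is 11 carbons long (undecane).
The principal characteristic group is an alcohol (–OH), named with the suffix -ol.
Number the chain so that the substituent locant set {2,6,8} is lower than {4,6,10} at the first point of difference.
With this numbering: the hydroxyl at C-6; a chloro group at C-2; iodo groups at C-6 and C-8.
The substituents are ordered alphabetically, ignoring any di-/tri- multipliers.
Assembling the pieces gives 2-chloro-6,8-diiodoundecan-6-ol.

2-chloro-6,8-diiodoundecan-6-ol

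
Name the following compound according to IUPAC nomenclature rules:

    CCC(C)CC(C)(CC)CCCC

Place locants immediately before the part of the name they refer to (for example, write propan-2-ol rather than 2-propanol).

5-ethyl-3,5-dimethylnonane

The longest continuous carbon chain has 9 atoms, so the parent hydride is nonane.
The numbering direction is chosen so that the substituent locant set {3,5,5} is lower than {5,5,7} at the first point of difference.
That gives an ethyl group at C-5; methyl groups at C-3 and C-5.
Prefixes are listed alphabetically: ethyl, methyl.
The name is 5-ethyl-3,5-dimethylnonane.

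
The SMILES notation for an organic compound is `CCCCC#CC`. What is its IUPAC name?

hept-2-yne

Counting along the main chain through the multiple bond gives 7 carbons: the parent is heptane.
There is one C≡C triple bond, indicated by the ending -yne.
Choose the numbering such that numbering from this end puts the triple bond at C-2 rather than C-5.
With this numbering: the triple bond between C-2 and C-3.
Putting it together: hept-2-yne.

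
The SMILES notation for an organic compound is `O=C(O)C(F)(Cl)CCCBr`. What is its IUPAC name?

5-bromo-2-chloro-2-fluoropentanoic acid

The longest carbon chain that includes the –COOH group has 5 carbons, so the parent hydride is pentane.
The principal characteristic group is a carboxylic acid (terminal –COOH), named with the suffix -oic acid.
Choose the numbering such that the carboxylic acid carbon is C-1 by definition.
This places a bromo group at C-5; a chloro group at C-2; a fluoro group at C-2.
The substituents are ordered alphabetically, ignoring any di-/tri- multipliers.
The name is 5-bromo-2-chloro-2-fluoropentanoic acid.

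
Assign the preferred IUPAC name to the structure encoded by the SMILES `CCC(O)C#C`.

pent-1-yn-3-ol

The longest carbon chain that includes the –OH group and the multiple bond has 5 carbons, so the parent hydride is pentane.
The highest-priority functional group is an alcohol (–OH), so the name ends in -ol.
A C≡C triple bond in the chain gives the infix -yne-.
The numbering direction is chosen so that numbering from this end puts the triple bond at C-1 rather than C-4.
This places the hydroxyl at C-3; the triple bond between C-1 and C-2.
Putting it together: pent-1-yn-3-ol.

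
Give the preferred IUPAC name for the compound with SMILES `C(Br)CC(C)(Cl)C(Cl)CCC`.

The parent chain contains 7 carbons (heptane).
Number the chain so that the substituent locant set {1,3,3,4} is lower than {4,5,5,7} at the first point of difference.
With this numbering: a bromo group at C-1; chloro groups at C-3 and C-4; a methyl group at C-3.
The substituents are ordered alphabetically, ignoring any di-/tri- multipliers.
Putting it together: 1-bromo-3,4-dichloro-3-methylheptane.

1-bromo-3,4-dichloro-3-methylheptane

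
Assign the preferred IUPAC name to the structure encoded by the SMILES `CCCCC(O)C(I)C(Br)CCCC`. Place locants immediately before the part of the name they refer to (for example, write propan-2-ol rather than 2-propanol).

7-bromo-6-iodoundecan-5-ol

Counting along the main chain through the –OH group gives 11 carbons: the parent is undecane.
The highest-priority functional group is an alcohol (–OH), so the name ends in -ol.
Number the chain so that numbering from this end puts the hydroxyl group at C-5 rather than C-7.
That gives the hydroxyl at C-5; a bromo group at C-7; an iodo group at C-6.
Substituent prefixes are cited in alphabetical order (multiplying prefixes like di-/tri- are ignored for ordering).
Putting it together: 7-bromo-6-iodoundecan-5-ol.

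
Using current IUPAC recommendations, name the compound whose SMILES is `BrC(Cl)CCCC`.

The parent chain contains 5 carbons (pentane).
Choose the numbering such that the substituent locant set {1,1} is lower than {5,5} at the first point of difference.
That gives a bromo group at C-1; a chloro group at C-1.
Prefixes are listed alphabetically: bromo, chloro.
The name is 1-bromo-1-chloropentane.

1-bromo-1-chloropentane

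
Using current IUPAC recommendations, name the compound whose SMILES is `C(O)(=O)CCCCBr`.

5-bromopentanoic acid

The longest carbon chain that includes the –COOH group has 5 carbons, so the parent hydride is pentane.
A carboxylic acid (terminal –COOH) is the principal characteristic group, giving the suffix -oic acid.
Number the chain so that the carboxylic acid carbon is C-1 by definition.
This places a bromo group at C-5.
Putting it together: 5-bromopentanoic acid.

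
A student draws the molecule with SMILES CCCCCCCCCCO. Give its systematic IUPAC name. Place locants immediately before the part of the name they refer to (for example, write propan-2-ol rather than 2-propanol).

decan-1-ol

The longest chain bearing the –OH group is 10 carbons long (decane).
An alcohol (–OH) is the principal characteristic group, giving the suffix -ol.
Number the chain so that numbering from this end puts the hydroxyl group at C-1 rather than C-10.
With this numbering: the hydroxyl at C-1.
Putting it together: decan-1-ol.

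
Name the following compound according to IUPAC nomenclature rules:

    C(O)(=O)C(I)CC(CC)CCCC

4-ethyl-2-iodooctanoic acid

The longest chain bearing the –COOH group is 8 carbons long (octane).
A carboxylic acid (terminal –COOH) is the principal characteristic group, giving the suffix -oic acid.
Choose the numbering such that the carboxylic acid carbon is C-1 by definition.
With this numbering: an ethyl group at C-4; an iodo group at C-2.
Prefixes are listed alphabetically: ethyl, iodo.
The name is 4-ethyl-2-iodooctanoic acid.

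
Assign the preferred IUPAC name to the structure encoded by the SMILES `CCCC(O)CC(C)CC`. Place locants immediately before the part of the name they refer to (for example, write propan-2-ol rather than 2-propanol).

The longest chain bearing the –OH group is 8 carbons long (octane).
An alcohol (–OH) is the principal characteristic group, giving the suffix -ol.
The numbering direction is chosen so that numbering from this end puts the hydroxyl group at C-4 rather than C-5.
This places the hydroxyl at C-4; a methyl group at C-6.
Assembling the pieces gives 6-methyloctan-4-ol.

6-methyloctan-4-ol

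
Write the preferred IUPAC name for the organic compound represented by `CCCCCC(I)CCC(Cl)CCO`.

3-chloro-6-iodoundecan-1-ol

The longest carbon chain that includes the –OH group has 11 carbons, so the parent hydride is undecane.
An alcohol (–OH) is the principal characteristic group, giving the suffix -ol.
Number the chain so that numbering from this end puts the hydroxyl group at C-1 rather than C-11.
With this numbering: the hydroxyl at C-1; a chloro group at C-3; an iodo group at C-6.
The substituents are ordered alphabetically, ignoring any di-/tri- multipliers.
Putting it together: 3-chloro-6-iodoundecan-1-ol.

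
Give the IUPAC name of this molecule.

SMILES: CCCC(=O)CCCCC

nonan-4-one

Counting along the main chain through the carbonyl gives 9 carbons: the parent is nonane.
The highest-priority functional group is a ketone (C=O on an internal carbon), so the name ends in -one.
Choose the numbering such that numbering from this end puts the carbonyl group at C-4 rather than C-6.
That gives the carbonyl at C-4.
Assembling the pieces gives nonan-4-one.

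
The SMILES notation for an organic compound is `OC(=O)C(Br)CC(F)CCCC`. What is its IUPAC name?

2-bromo-4-fluorooctanoic acid

The longest carbon chain that includes the –COOH group has 8 carbons, so the parent hydride is octane.
The highest-priority functional group is a carboxylic acid (terminal –COOH), so the name ends in -oic acid.
Choose the numbering such that the carboxylic acid carbon is C-1 by definition.
This places a bromo group at C-2; a fluoro group at C-4.
Prefixes are listed alphabetically: bromo, fluoro.
Assembling the pieces gives 2-bromo-4-fluorooctanoic acid.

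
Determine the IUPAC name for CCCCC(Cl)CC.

The longest carbon chain is 7 atoms: the parent is heptane.
The numbering direction is chosen so that the substituent locant set {3} is lower than {5} at the first point of difference.
With this numbering: a chloro group at C-3.
The name is 3-chloroheptane.

3-chloroheptane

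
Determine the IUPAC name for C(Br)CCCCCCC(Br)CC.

1,8-dibromodecane

The longest carbon chain is 10 atoms: the parent is decane.
Choose the numbering such that the substituent locant set {1,8} is lower than {3,10} at the first point of difference.
That gives bromo groups at C-1 and C-8.
Putting it together: 1,8-dibromodecane.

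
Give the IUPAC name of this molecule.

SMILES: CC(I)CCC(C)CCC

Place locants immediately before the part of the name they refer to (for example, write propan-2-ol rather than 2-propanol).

The longest carbon chain is 8 atoms: the parent is octane.
Number the chain so that the substituent locant set {2,5} is lower than {4,7} at the first point of difference.
That gives an iodo group at C-2; a methyl group at C-5.
Prefixes are listed alphabetically: iodo, methyl.
Putting it together: 2-iodo-5-methyloctane.

2-iodo-5-methyloctane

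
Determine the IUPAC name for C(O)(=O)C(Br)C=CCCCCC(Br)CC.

The longest chain bearing the –COOH group and the multiple bond is 11 carbons long (undecane).
A carboxylic acid (terminal –COOH) is the principal characteristic group, giving the suffix -oic acid.
There is one C=C double bond, indicated by the ending -ene.
The numbering direction is chosen so that the carboxylic acid carbon is C-1 by definition.
This places the double bond between C-3 and C-4; bromo groups at C-2 and C-9.
The name is 2,9-dibromoundec-3-enoic acid.

2,9-dibromoundec-3-enoic acid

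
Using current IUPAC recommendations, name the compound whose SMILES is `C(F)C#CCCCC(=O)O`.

7-fluorohept-5-ynoic acid

The longest carbon chain that includes the –COOH group and the multiple bond has 7 carbons, so the parent hydride is heptane.
The principal characteristic group is a carboxylic acid (terminal –COOH), named with the suffix -oic acid.
The chain contains a C≡C triple bond, so the unsaturation ending is -yne.
Number the chain so that the carboxylic acid carbon is C-1 by definition.
With this numbering: the triple bond between C-5 and C-6; a fluoro group at C-7.
Putting it together: 7-fluorohept-5-ynoic acid.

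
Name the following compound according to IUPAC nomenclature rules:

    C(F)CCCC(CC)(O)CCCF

4-ethyl-1,8-difluorooctan-4-ol

Counting along the main chain through the –OH group gives 8 carbons: the parent is octane.
The principal characteristic group is an alcohol (–OH), named with the suffix -ol.
The numbering direction is chosen so that numbering from this end puts the hydroxyl group at C-4 rather than C-5.
With this numbering: the hydroxyl at C-4; an ethyl group at C-4; fluoro groups at C-1 and C-8.
Prefixes are listed alphabetically: ethyl, fluoro.
The name is 4-ethyl-1,8-difluorooctan-4-ol.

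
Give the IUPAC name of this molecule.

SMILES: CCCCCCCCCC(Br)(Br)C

The parent chain contains 11 carbons (undecane).
Number the chain so that the substituent locant set {2,2} is lower than {10,10} at the first point of difference.
That gives two bromo groups at C-2.
The name is 2,2-dibromoundecane.

2,2-dibromoundecane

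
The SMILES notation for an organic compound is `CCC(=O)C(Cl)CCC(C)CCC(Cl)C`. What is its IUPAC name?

4,10-dichloro-7-methylundecan-3-one

Counting along the main chain through the carbonyl gives 11 carbons: the parent is undecane.
The highest-priority functional group is a ketone (C=O on an internal carbon), so the name ends in -one.
Number the chain so that numbering from this end puts the carbonyl group at C-3 rather than C-9.
With this numbering: the carbonyl at C-3; chloro groups at C-4 and C-10; a methyl group at C-7.
The substituents are ordered alphabetically, ignoring any di-/tri- multipliers.
Assembling the pieces gives 4,10-dichloro-7-methylundecan-3-one.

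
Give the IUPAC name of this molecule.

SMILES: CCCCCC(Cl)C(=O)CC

4-chlorononan-3-one

The longest chain bearing the carbonyl is 9 carbons long (nonane).
The principal characteristic group is a ketone (C=O on an internal carbon), named with the suffix -one.
Number the chain so that numbering from this end puts the carbonyl group at C-3 rather than C-7.
With this numbering: the carbonyl at C-3; a chloro group at C-4.
The name is 4-chlorononan-3-one.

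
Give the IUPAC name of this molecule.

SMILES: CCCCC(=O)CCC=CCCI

11-iodoundec-8-en-5-one

The longest chain bearing the carbonyl and the multiple bond is 11 carbons long (undecane).
The principal characteristic group is a ketone (C=O on an internal carbon), named with the suffix -one.
A C=C double bond in the chain gives the infix -ene-.
Number the chain so that numbering from this end puts the carbonyl group at C-5 rather than C-7.
With this numbering: the carbonyl at C-5; the double bond between C-8 and C-9; an iodo group at C-11.
Assembling the pieces gives 11-iodoundec-8-en-5-one.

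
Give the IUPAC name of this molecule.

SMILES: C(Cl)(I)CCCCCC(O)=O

7-chloro-7-iodoheptanoic acid

The longest chain bearing the –COOH group is 7 carbons long (heptane).
A carboxylic acid (terminal –COOH) is the principal characteristic group, giving the suffix -oic acid.
Number the chain so that the carboxylic acid carbon is C-1 by definition.
This places a chloro group at C-7; an iodo group at C-7.
Substituent prefixes are cited in alphabetical order (multiplying prefixes like di-/tri- are ignored for ordering).
Putting it together: 7-chloro-7-iodoheptanoic acid.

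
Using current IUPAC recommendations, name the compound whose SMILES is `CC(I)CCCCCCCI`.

The longest continuous carbon chain has 9 atoms, so the parent hydride is nonane.
Choose the numbering such that the substituent locant set {1,8} is lower than {2,9} at the first point of difference.
With this numbering: iodo groups at C-1 and C-8.
Assembling the pieces gives 1,8-diiodononane.

1,8-diiodononane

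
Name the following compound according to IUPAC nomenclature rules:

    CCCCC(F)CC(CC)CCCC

5-ethyl-7-fluoroundecane

The longest continuous carbon chain has 11 atoms, so the parent hydride is undecane.
Number the chain so that the locant sets are identical either way, so the alphabetically earlier ethyl substituent takes the lower locant (5 rather than 7).
With this numbering: an ethyl group at C-5; a fluoro group at C-7.
The substituents are ordered alphabetically, ignoring any di-/tri- multipliers.
The name is 5-ethyl-7-fluoroundecane.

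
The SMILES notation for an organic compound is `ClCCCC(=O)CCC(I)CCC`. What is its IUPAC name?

Counting along the main chain through the carbonyl gives 10 carbons: the parent is decane.
The highest-priority functional group is a ketone (C=O on an internal carbon), so the name ends in -one.
Number the chain so that numbering from this end puts the carbonyl group at C-4 rather than C-7.
With this numbering: the carbonyl at C-4; a chloro group at C-1; an iodo group at C-7.
The substituents are ordered alphabetically, ignoring any di-/tri- multipliers.
Assembling the pieces gives 1-chloro-7-iododecan-4-one.

1-chloro-7-iododecan-4-one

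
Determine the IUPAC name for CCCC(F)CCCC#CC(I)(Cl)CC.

3-chloro-9-fluoro-3-iodododec-4-yne

The longest chain bearing the multiple bond is 12 carbons long (dodecane).
A C≡C triple bond in the chain gives the infix -yne-.
The numbering direction is chosen so that numbering from this end puts the triple bond at C-4 rather than C-8.
That gives the triple bond between C-4 and C-5; a chloro group at C-3; a fluoro group at C-9; an iodo group at C-3.
Prefixes are listed alphabetically: chloro, fluoro, iodo.
Putting it together: 3-chloro-9-fluoro-3-iodododec-4-yne.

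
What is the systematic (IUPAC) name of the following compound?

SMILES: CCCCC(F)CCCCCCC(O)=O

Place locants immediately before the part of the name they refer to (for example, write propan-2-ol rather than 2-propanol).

8-fluorododecanoic acid

The longest chain bearing the –COOH group is 12 carbons long (dodecane).
The highest-priority functional group is a carboxylic acid (terminal –COOH), so the name ends in -oic acid.
Choose the numbering such that the carboxylic acid carbon is C-1 by definition.
With this numbering: a fluoro group at C-8.
Assembling the pieces gives 8-fluorododecanoic acid.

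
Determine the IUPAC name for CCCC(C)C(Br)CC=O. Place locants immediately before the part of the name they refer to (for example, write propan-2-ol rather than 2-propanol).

3-bromo-4-methylheptanal

The longest carbon chain that includes the –CHO group has 7 carbons, so the parent hydride is heptane.
An aldehyde (terminal –CHO) is the principal characteristic group, giving the suffix -al.
The numbering direction is chosen so that the aldehyde carbon is C-1 by definition.
With this numbering: a bromo group at C-3; a methyl group at C-4.
Substituent prefixes are cited in alphabetical order (multiplying prefixes like di-/tri- are ignored for ordering).
Assembling the pieces gives 3-bromo-4-methylheptanal.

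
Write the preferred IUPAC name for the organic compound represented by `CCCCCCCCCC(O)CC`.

dodecan-3-ol

The longest chain bearing the –OH group is 12 carbons long (dodecane).
An alcohol (–OH) is the principal characteristic group, giving the suffix -ol.
Number the chain so that numbering from this end puts the hydroxyl group at C-3 rather than C-10.
That gives the hydroxyl at C-3.
Putting it together: dodecan-3-ol.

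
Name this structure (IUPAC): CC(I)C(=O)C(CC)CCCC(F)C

4-ethyl-8-fluoro-2-iodononan-3-one

Counting along the main chain through the carbonyl gives 9 carbons: the parent is nonane.
The highest-priority functional group is a ketone (C=O on an internal carbon), so the name ends in -one.
Number the chain so that numbering from this end puts the carbonyl group at C-3 rather than C-7.
This places the carbonyl at C-3; an ethyl group at C-4; a fluoro group at C-8; an iodo group at C-2.
The substituents are ordered alphabetically, ignoring any di-/tri- multipliers.
Assembling the pieces gives 4-ethyl-8-fluoro-2-iodononan-3-one.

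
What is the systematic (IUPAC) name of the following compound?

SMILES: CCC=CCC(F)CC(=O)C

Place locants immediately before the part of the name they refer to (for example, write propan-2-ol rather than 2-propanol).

The longest chain bearing the carbonyl and the multiple bond is 9 carbons long (nonane).
The highest-priority functional group is a ketone (C=O on an internal carbon), so the name ends in -one.
There is one C=C double bond, indicated by the ending -ene.
Number the chain so that numbering from this end puts the carbonyl group at C-2 rather than C-8.
That gives the carbonyl at C-2; the double bond between C-6 and C-7; a fluoro group at C-4.
Assembling the pieces gives 4-fluoronon-6-en-2-one.

4-fluoronon-6-en-2-one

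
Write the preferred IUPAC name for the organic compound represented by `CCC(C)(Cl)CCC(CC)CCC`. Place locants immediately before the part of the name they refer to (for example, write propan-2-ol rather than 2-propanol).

3-chloro-6-ethyl-3-methylnonane

The longest carbon chain is 9 atoms: the parent is nonane.
The numbering direction is chosen so that the substituent locant set {3,3,6} is lower than {4,7,7} at the first point of difference.
With this numbering: a chloro group at C-3; an ethyl group at C-6; a methyl group at C-3.
Substituent prefixes are cited in alphabetical order (multiplying prefixes like di-/tri- are ignored for ordering).
Putting it together: 3-chloro-6-ethyl-3-methylnonane.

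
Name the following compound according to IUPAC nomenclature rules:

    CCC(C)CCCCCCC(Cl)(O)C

2-chloro-9-methylundecan-2-ol

Counting along the main chain through the –OH group gives 11 carbons: the parent is undecane.
An alcohol (–OH) is the principal characteristic group, giving the suffix -ol.
Number the chain so that numbering from this end puts the hydroxyl group at C-2 rather than C-10.
This places the hydroxyl at C-2; a chloro group at C-2; a methyl group at C-9.
Prefixes are listed alphabetically: chloro, methyl.
Putting it together: 2-chloro-9-methylundecan-2-ol.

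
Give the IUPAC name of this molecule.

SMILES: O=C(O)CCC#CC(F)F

6,6-difluorohex-4-ynoic acid

The longest chain bearing the –COOH group and the multiple bond is 6 carbons long (hexane).
The highest-priority functional group is a carboxylic acid (terminal –COOH), so the name ends in -oic acid.
A C≡C triple bond in the chain gives the infix -yne-.
Choose the numbering such that the carboxylic acid carbon is C-1 by definition.
This places the triple bond between C-4 and C-5; two fluoro groups at C-6.
Assembling the pieces gives 6,6-difluorohex-4-ynoic acid.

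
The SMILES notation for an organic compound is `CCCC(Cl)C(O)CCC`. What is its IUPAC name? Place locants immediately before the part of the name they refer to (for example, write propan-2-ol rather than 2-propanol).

5-chlorooctan-4-ol

The longest carbon chain that includes the –OH group has 8 carbons, so the parent hydride is octane.
The highest-priority functional group is an alcohol (–OH), so the name ends in -ol.
Choose the numbering such that numbering from this end puts the hydroxyl group at C-4 rather than C-5.
This places the hydroxyl at C-4; a chloro group at C-5.
Putting it together: 5-chlorooctan-4-ol.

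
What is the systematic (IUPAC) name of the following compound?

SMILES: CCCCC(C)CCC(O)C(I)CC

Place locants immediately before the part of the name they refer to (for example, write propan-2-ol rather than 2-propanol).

3-iodo-7-methylundecan-4-ol

Counting along the main chain through the –OH group gives 11 carbons: the parent is undecane.
The highest-priority functional group is an alcohol (–OH), so the name ends in -ol.
The numbering direction is chosen so that numbering from this end puts the hydroxyl group at C-4 rather than C-8.
With this numbering: the hydroxyl at C-4; an iodo group at C-3; a methyl group at C-7.
Prefixes are listed alphabetically: iodo, methyl.
The name is 3-iodo-7-methylundecan-4-ol.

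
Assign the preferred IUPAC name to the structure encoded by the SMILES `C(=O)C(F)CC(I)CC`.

2-fluoro-4-iodohexanal

The longest carbon chain that includes the –CHO group has 6 carbons, so the parent hydride is hexane.
An aldehyde (terminal –CHO) is the principal characteristic group, giving the suffix -al.
Number the chain so that the aldehyde carbon is C-1 by definition.
That gives a fluoro group at C-2; an iodo group at C-4.
Substituent prefixes are cited in alphabetical order (multiplying prefixes like di-/tri- are ignored for ordering).
Assembling the pieces gives 2-fluoro-4-iodohexanal.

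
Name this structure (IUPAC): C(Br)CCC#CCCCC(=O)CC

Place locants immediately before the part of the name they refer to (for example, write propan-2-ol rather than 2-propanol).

11-bromoundec-7-yn-3-one

The longest carbon chain that includes the carbonyl and the multiple bond has 11 carbons, so the parent hydride is undecane.
The principal characteristic group is a ketone (C=O on an internal carbon), named with the suffix -one.
A C≡C triple bond in the chain gives the infix -yne-.
Number the chain so that numbering from this end puts the carbonyl group at C-3 rather than C-9.
This places the carbonyl at C-3; the triple bond between C-7 and C-8; a bromo group at C-11.
Assembling the pieces gives 11-bromoundec-7-yn-3-one.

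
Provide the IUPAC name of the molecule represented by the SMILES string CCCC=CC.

hex-2-ene

Counting along the main chain through the multiple bond gives 6 carbons: the parent is hexane.
A C=C double bond in the chain gives the infix -ene-.
Number the chain so that numbering from this end puts the double bond at C-2 rather than C-4.
With this numbering: the double bond between C-2 and C-3.
Assembling the pieces gives hex-2-ene.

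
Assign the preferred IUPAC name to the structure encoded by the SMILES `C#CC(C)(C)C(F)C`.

Counting along the main chain through the multiple bond gives 5 carbons: the parent is pentane.
The chain contains a C≡C triple bond, so the unsaturation ending is -yne.
Number the chain so that numbering from this end puts the triple bond at C-1 rather than C-4.
With this numbering: the triple bond between C-1 and C-2; a fluoro group at C-4; two methyl groups at C-3.
Prefixes are listed alphabetically: fluoro, methyl.
Putting it together: 4-fluoro-3,3-dimethylpent-1-yne.

4-fluoro-3,3-dimethylpent-1-yne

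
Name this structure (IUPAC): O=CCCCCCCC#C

non-8-ynal

The longest chain bearing the –CHO group and the multiple bond is 9 carbons long (nonane).
An aldehyde (terminal –CHO) is the principal characteristic group, giving the suffix -al.
There is one C≡C triple bond, indicated by the ending -yne.
The numbering direction is chosen so that the aldehyde carbon is C-1 by definition.
With this numbering: the triple bond between C-8 and C-9.
The name is non-8-ynal.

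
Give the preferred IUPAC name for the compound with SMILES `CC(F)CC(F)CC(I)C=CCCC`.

Counting along the main chain through the multiple bond gives 11 carbons: the parent is undecane.
The chain contains a C=C double bond, so the unsaturation ending is -ene.
Number the chain so that numbering from this end puts the double bond at C-4 rather than C-7.
That gives the double bond between C-4 and C-5; fluoro groups at C-8 and C-10; an iodo group at C-6.
Substituent prefixes are cited in alphabetical order (multiplying prefixes like di-/tri- are ignored for ordering).
The name is 8,10-difluoro-6-iodoundec-4-ene.

8,10-difluoro-6-iodoundec-4-ene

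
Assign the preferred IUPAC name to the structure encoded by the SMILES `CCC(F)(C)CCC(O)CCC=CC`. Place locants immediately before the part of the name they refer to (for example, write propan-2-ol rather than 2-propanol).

The longest chain bearing the –OH group and the multiple bond is 11 carbons long (undecane).
An alcohol (–OH) is the principal characteristic group, giving the suffix -ol.
The chain contains a C=C double bond, so the unsaturation ending is -ene.
The numbering direction is chosen so that numbering from this end puts the double bond at C-2 rather than C-9.
With this numbering: the hydroxyl at C-6; the double bond between C-2 and C-3; a fluoro group at C-9; a methyl group at C-9.
Prefixes are listed alphabetically: fluoro, methyl.
Assembling the pieces gives 9-fluoro-9-methylundec-2-en-6-ol.

9-fluoro-9-methylundec-2-en-6-ol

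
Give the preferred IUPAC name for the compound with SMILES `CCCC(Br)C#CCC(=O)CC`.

7-bromodec-5-yn-3-one

Counting along the main chain through the carbonyl and the multiple bond gives 10 carbons: the parent is decane.
A ketone (C=O on an internal carbon) is the principal characteristic group, giving the suffix -one.
A C≡C triple bond in the chain gives the infix -yne-.
The numbering direction is chosen so that numbering from this end puts the carbonyl group at C-3 rather than C-8.
This places the carbonyl at C-3; the triple bond between C-5 and C-6; a bromo group at C-7.
Assembling the pieces gives 7-bromodec-5-yn-3-one.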